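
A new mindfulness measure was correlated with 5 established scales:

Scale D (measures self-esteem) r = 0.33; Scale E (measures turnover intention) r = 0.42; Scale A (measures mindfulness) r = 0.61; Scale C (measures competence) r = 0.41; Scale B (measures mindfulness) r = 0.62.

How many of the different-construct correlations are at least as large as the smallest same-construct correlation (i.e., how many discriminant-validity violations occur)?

0

Convergent (same construct = mindfulness): Scale A, Scale B.
Smallest convergent = 0.61. Discriminant values: 0.33, 0.42, 0.41; count ≥ 0.61 → 0.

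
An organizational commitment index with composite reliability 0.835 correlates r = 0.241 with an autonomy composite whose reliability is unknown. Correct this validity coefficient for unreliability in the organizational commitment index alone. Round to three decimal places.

0.264

Single correction: r_c = r_obs / √r_xx = 0.241 / √0.835 = 0.241 / 0.9138 ≈ 0.264.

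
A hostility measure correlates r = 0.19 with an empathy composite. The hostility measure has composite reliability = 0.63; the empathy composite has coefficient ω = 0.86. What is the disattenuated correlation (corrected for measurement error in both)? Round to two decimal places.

r_true = r_obs / √(r_xx · r_yy) = 0.19 / √(0.63 × 0.86) = 0.19 / √0.5418 = 0.19 / 0.7361 ≈ 0.26.

0.26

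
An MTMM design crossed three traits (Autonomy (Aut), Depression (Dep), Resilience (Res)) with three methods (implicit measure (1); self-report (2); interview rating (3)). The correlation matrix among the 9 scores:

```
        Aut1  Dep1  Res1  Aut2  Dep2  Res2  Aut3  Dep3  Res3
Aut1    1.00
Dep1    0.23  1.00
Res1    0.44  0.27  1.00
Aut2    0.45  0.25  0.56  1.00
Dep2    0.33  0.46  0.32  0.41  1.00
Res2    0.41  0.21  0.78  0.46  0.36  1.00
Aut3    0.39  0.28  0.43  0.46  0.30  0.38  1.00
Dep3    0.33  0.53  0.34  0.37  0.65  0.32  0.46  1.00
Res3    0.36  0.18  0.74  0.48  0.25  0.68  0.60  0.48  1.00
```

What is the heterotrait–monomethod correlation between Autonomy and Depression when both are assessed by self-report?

0.41

Different traits, same method: r(Aut2, Dep2) = 0.41.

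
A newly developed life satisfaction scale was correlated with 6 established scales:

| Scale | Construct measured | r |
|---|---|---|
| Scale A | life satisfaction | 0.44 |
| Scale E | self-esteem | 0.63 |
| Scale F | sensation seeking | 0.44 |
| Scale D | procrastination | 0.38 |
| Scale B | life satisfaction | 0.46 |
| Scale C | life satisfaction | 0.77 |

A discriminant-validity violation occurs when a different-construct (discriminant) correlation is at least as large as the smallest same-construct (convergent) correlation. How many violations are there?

2

Convergent (same construct = life satisfaction): Scale A, Scale B, Scale C.
Smallest convergent = 0.44. Discriminant values: 0.63, 0.44, 0.38; count ≥ 0.44 → 2.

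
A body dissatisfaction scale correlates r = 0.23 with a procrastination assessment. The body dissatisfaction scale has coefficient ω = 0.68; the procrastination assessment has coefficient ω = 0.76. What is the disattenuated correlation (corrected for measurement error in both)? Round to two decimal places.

r_true = r_obs / √(r_xx · r_yy) = 0.23 / √(0.68 × 0.76) = 0.23 / √0.5168 = 0.23 / 0.7189 ≈ 0.32.

0.32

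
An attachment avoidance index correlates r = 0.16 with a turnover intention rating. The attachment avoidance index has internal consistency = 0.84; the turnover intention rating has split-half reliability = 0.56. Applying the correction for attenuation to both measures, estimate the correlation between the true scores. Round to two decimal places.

r_true = r_obs / √(r_xx · r_yy) = 0.16 / √(0.84 × 0.56) = 0.16 / √0.4704 = 0.16 / 0.6859 ≈ 0.23.

0.23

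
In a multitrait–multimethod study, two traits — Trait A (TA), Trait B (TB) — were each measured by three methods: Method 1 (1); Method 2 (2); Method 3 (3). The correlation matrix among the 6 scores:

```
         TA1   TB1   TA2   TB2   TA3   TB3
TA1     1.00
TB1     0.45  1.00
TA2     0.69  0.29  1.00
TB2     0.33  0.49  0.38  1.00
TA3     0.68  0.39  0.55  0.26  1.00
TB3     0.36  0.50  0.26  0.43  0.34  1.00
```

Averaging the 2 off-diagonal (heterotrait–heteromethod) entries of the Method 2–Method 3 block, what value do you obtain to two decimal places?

0.26

HTHM values (method 2 × method 3): 0.26, 0.26; mean = 0.52/2 = 0.26.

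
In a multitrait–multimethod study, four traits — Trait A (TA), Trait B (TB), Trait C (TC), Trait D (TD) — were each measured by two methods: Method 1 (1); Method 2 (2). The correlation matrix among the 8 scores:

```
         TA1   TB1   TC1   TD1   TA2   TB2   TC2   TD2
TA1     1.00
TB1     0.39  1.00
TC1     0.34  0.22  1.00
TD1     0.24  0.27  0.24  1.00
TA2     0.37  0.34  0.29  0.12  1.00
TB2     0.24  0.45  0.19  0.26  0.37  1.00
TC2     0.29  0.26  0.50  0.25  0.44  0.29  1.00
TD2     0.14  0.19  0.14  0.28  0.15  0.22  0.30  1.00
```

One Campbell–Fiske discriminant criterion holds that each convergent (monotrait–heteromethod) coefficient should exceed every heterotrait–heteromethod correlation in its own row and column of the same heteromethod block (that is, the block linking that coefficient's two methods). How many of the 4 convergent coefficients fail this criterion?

Checking each validity diagonal entry against its comparison values:
TA (methods 1·2): 0.37 vs {0.24, 0.34, 0.29, 0.29, 0.14, 0.12} → pass.
TB (methods 1·2): 0.45 vs {0.34, 0.24, 0.26, 0.19, 0.19, 0.26} → pass.
TC (methods 1·2): 0.50 vs {0.29, 0.29, 0.19, 0.26, 0.14, 0.25} → pass.
TD (methods 1·2): 0.28 vs {0.12, 0.14, 0.26, 0.19, 0.25, 0.14} → pass.
0 of 4 fail.

0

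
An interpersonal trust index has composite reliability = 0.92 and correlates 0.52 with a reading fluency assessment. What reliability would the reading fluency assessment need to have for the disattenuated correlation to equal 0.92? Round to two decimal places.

0.35

r_true = r_obs / √(r_xx · r_yy) ⇒ 0.92 = 0.52 / √(0.92 · r_yy).
√(0.92 · r_yy) = 0.52 / 0.92 = 0.5652; 0.92 · r_yy = 0.3195; r_yy = 0.3195 / 0.92 ≈ 0.35.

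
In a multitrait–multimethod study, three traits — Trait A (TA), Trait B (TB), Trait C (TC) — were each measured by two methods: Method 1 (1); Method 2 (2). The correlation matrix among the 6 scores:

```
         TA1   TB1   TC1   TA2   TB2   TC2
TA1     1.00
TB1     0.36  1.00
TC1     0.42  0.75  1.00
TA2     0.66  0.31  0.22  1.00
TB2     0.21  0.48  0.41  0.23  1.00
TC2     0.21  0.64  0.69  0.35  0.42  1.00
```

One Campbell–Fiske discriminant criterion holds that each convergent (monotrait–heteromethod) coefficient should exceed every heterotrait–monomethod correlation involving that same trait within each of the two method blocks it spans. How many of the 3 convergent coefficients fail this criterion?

2

Convergent coefficients and their comparison sets:
TA (methods 1·2): 0.66 vs {0.36, 0.23, 0.42, 0.35} → pass.
TB (methods 1·2): 0.48 vs {0.36, 0.23, 0.75, 0.42} → fail.
TC (methods 1·2): 0.69 vs {0.42, 0.35, 0.75, 0.42} → fail.
2 of 3 fail.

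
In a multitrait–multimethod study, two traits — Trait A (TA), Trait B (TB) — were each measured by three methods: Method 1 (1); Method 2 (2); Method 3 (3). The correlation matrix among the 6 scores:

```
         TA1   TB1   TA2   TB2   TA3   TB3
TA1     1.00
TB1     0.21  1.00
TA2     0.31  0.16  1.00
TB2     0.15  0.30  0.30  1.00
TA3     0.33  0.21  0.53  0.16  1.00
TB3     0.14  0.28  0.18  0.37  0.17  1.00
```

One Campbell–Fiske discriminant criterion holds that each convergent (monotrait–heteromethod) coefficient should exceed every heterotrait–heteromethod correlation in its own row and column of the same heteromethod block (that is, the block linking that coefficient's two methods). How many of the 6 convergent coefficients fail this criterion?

0

Convergent coefficients and their comparison sets:
TA (methods 1·2): 0.31 vs {0.15, 0.16} → pass.
TA (methods 1·3): 0.33 vs {0.14, 0.21} → pass.
TA (methods 2·3): 0.53 vs {0.18, 0.16} → pass.
TB (methods 1·2): 0.30 vs {0.16, 0.15} → pass.
TB (methods 1·3): 0.28 vs {0.21, 0.14} → pass.
TB (methods 2·3): 0.37 vs {0.16, 0.18} → pass.
0 of 6 fail.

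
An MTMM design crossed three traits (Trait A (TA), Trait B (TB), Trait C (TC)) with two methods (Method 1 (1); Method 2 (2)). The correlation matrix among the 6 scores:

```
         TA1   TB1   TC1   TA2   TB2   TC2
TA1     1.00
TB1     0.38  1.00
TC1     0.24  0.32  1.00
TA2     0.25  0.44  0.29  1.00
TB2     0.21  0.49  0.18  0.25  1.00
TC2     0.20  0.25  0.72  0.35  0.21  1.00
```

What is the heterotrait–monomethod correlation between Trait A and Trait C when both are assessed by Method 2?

Different traits, same method: r(TA2, TC2) = 0.35.

0.35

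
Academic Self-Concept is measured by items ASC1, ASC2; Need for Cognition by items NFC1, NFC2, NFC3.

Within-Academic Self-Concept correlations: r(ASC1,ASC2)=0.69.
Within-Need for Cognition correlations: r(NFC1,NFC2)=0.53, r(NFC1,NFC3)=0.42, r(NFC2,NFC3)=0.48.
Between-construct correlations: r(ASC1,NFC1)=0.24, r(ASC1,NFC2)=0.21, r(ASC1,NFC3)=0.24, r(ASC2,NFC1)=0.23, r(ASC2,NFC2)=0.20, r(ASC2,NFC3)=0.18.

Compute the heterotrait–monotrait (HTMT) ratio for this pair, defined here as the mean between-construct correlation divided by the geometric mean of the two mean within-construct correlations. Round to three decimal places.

0.378

Between-construct mean = 1.30/6 = 0.2167.
Mean within-ASC = 0.69/1 = 0.6900; mean within-NFC = 1.43/3 = 0.4767.
Geometric mean = √(0.6900 × 0.4767) = 0.5735.
HTMT = 0.2167 / 0.5735 = 0.378.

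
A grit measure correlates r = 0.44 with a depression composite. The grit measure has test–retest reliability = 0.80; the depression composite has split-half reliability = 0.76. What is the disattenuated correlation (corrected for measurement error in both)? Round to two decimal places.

0.56

r_true = r_obs / √(r_xx · r_yy) = 0.44 / √(0.80 × 0.76) = 0.44 / √0.6080 = 0.44 / 0.7797 ≈ 0.56.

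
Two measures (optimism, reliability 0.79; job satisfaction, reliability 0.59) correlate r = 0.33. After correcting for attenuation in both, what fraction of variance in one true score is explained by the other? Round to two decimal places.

Disattenuated r = 0.33 / √(0.79 × 0.59) = 0.33 / 0.6827 = 0.4834.
Shared true-score variance = 0.4834² = 0.2337 ≈ 0.23.

0.23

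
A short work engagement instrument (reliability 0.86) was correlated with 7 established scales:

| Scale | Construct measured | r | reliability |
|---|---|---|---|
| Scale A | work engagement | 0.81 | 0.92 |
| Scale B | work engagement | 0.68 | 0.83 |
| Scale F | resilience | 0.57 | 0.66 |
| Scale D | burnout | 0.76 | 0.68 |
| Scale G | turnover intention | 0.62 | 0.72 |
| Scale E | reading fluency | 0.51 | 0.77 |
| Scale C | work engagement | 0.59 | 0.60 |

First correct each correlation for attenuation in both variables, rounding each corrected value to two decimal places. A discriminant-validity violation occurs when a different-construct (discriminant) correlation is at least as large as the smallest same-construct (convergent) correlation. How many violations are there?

1

Disattenuated r (r / √(r_scale · r_new)):
  Scale A (conv): 0.81 / √(0.92·0.86) = 0.91
  Scale B (conv): 0.68 / √(0.83·0.86) = 0.80
  Scale F (disc): 0.57 / √(0.66·0.86) = 0.76
  Scale D (disc): 0.76 / √(0.68·0.86) = 0.99
  Scale G (disc): 0.62 / √(0.72·0.86) = 0.79
  Scale E (disc): 0.51 / √(0.77·0.86) = 0.63
  Scale C (conv): 0.59 / √(0.60·0.86) = 0.82
Smallest convergent = 0.80. Discriminant values: 0.76, 0.99, 0.79, 0.63; count ≥ 0.80 → 1.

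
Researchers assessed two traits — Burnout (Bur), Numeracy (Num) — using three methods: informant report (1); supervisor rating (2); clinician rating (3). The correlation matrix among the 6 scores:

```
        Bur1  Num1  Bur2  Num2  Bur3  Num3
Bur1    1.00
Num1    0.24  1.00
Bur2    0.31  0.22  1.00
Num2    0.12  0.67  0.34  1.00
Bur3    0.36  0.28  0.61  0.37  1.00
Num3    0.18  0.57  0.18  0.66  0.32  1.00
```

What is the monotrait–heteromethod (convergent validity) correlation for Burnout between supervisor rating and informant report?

0.31

Same trait (Bur), different methods: r(Bur2, Bur1) = 0.31.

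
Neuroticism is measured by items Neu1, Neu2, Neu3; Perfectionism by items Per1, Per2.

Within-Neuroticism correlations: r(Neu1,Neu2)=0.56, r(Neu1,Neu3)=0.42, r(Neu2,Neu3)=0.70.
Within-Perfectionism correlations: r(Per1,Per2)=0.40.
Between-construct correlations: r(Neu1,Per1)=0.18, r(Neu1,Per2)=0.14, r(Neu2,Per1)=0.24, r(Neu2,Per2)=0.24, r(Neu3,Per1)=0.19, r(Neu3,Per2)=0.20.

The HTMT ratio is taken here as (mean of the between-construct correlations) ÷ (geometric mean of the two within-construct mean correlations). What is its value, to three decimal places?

0.419

Mean between = 1.19/6 = 0.1983.
Mean within-Neu = 1.68/3 = 0.5600; mean within-Per = 0.40/1 = 0.4000.
Geometric mean = √(0.5600 × 0.4000) = 0.4733.
HTMT = 0.1983 / 0.4733 = 0.419.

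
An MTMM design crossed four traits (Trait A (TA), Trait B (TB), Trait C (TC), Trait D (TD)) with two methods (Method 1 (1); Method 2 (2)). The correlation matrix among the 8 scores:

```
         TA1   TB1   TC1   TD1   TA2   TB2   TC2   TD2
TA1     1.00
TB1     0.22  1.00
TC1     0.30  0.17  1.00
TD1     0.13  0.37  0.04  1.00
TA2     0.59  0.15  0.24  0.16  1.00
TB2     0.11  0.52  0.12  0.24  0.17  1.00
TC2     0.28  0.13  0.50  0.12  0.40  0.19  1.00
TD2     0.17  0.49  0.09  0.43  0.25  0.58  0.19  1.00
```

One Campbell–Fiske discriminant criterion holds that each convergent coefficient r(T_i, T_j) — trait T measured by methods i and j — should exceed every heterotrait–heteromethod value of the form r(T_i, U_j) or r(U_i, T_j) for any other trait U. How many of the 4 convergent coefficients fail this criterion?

Each convergent coefficient versus the relevant comparison correlations:
TA (methods 1·2): 0.59 vs {0.11, 0.15, 0.28, 0.24, 0.17, 0.16} → pass.
TB (methods 1·2): 0.52 vs {0.15, 0.11, 0.13, 0.12, 0.49, 0.24} → pass.
TC (methods 1·2): 0.50 vs {0.24, 0.28, 0.12, 0.13, 0.09, 0.12} → pass.
TD (methods 1·2): 0.43 vs {0.16, 0.17, 0.24, 0.49, 0.12, 0.09} → fail.
1 of 4 fail.

1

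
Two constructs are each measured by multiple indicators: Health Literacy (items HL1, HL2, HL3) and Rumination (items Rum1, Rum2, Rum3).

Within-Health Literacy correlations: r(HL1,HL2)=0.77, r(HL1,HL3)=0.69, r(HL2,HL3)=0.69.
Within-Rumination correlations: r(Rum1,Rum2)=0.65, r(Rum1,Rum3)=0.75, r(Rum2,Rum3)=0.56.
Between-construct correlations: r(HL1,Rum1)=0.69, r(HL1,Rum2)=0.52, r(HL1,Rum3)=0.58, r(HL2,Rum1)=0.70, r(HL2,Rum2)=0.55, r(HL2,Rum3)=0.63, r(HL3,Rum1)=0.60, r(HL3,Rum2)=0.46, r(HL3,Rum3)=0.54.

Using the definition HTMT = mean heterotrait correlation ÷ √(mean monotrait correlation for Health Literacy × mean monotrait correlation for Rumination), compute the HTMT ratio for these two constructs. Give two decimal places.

0.86

Mean heterotrait r = 5.27/9 = 0.5856.
Mean within-HL = 2.15/3 = 0.7167; mean within-Rum = 1.96/3 = 0.6533.
Geometric mean = √(0.7167 × 0.6533) = 0.6843.
HTMT = 0.5856 / 0.6843 = 0.86.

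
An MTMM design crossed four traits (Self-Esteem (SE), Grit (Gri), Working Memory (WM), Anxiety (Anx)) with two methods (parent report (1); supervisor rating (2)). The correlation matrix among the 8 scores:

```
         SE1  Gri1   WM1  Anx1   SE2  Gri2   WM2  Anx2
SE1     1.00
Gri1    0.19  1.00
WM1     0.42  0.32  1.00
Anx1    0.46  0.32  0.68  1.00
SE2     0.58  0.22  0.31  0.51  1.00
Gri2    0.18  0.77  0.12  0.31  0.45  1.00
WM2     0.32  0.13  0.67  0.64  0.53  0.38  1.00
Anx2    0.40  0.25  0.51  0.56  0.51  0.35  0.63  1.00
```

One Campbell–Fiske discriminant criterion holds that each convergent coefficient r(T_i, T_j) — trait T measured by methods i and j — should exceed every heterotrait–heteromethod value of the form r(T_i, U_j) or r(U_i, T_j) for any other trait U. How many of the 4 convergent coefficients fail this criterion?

Each convergent coefficient versus the relevant comparison correlations:
SE (methods 1·2): 0.58 vs {0.18, 0.22, 0.32, 0.31, 0.40, 0.51} → pass.
Gri (methods 1·2): 0.77 vs {0.22, 0.18, 0.13, 0.12, 0.25, 0.31} → pass.
WM (methods 1·2): 0.67 vs {0.31, 0.32, 0.12, 0.13, 0.51, 0.64} → pass.
Anx (methods 1·2): 0.56 vs {0.51, 0.40, 0.31, 0.25, 0.64, 0.51} → fail.
1 of 4 fail.

1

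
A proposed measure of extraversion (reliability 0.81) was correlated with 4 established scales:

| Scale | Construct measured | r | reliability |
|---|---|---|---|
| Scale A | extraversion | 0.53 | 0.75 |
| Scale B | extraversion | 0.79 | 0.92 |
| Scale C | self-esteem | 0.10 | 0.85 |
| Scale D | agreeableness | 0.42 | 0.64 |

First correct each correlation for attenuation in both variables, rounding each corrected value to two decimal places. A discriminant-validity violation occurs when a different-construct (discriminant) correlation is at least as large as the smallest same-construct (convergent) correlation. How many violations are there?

Disattenuated r (r / √(r_scale · r_new)):
  Scale A (conv): 0.53 / √(0.75·0.81) = 0.68
  Scale B (conv): 0.79 / √(0.92·0.81) = 0.92
  Scale C (disc): 0.10 / √(0.85·0.81) = 0.12
  Scale D (disc): 0.42 / √(0.64·0.81) = 0.58
Smallest convergent = 0.68. Discriminant values: 0.12, 0.58; count ≥ 0.68 → 0.

0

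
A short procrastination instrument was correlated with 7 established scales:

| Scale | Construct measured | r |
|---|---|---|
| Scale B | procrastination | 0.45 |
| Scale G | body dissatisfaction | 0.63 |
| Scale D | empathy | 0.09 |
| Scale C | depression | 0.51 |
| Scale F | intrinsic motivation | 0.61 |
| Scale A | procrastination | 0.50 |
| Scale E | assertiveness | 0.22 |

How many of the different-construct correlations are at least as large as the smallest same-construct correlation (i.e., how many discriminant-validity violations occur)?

3

Convergent (same construct = procrastination): Scale B, Scale A.
Smallest convergent = 0.45. Discriminant values: 0.63, 0.09, 0.51, 0.61, 0.22; count ≥ 0.45 → 3.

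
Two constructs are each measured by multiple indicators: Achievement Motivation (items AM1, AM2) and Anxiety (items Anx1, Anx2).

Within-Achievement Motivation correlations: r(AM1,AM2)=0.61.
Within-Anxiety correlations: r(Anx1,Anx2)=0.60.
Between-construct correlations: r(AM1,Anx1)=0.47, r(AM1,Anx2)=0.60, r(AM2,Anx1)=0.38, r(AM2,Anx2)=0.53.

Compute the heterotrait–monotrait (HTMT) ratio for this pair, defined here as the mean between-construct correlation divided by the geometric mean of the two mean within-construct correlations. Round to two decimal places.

Mean between = 1.98/4 = 0.4950.
Mean within-AM = 0.61/1 = 0.6100; mean within-Anx = 0.60/1 = 0.6000.
Geometric mean = √(0.6100 × 0.6000) = 0.6050.
HTMT = 0.4950 / 0.6050 = 0.82.

0.82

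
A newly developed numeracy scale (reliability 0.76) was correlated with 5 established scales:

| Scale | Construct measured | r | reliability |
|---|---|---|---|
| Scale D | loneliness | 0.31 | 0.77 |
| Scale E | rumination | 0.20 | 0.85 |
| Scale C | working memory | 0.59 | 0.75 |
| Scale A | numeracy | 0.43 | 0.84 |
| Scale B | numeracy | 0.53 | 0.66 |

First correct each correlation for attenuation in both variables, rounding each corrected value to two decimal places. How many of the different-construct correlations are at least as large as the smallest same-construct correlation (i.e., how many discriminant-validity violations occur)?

1

Disattenuated r (r / √(r_scale · r_new)):
  Scale D (disc): 0.31 / √(0.77·0.76) = 0.41
  Scale E (disc): 0.20 / √(0.85·0.76) = 0.25
  Scale C (disc): 0.59 / √(0.75·0.76) = 0.78
  Scale A (conv): 0.43 / √(0.84·0.76) = 0.54
  Scale B (conv): 0.53 / √(0.66·0.76) = 0.75
Smallest convergent = 0.54. Discriminant values: 0.41, 0.25, 0.78; count ≥ 0.54 → 1.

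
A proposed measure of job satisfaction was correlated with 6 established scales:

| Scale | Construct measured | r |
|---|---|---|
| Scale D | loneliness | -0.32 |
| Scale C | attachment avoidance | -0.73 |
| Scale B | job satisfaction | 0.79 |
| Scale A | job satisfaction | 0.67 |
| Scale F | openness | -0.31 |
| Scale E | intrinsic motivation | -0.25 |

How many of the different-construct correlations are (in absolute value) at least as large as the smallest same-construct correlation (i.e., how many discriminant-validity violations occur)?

1

Convergent (same construct = job satisfaction): Scale B, Scale A.
Smallest convergent = 0.67. Discriminant |r|: 0.32, 0.73, 0.31, 0.25; count ≥ 0.67 → 1.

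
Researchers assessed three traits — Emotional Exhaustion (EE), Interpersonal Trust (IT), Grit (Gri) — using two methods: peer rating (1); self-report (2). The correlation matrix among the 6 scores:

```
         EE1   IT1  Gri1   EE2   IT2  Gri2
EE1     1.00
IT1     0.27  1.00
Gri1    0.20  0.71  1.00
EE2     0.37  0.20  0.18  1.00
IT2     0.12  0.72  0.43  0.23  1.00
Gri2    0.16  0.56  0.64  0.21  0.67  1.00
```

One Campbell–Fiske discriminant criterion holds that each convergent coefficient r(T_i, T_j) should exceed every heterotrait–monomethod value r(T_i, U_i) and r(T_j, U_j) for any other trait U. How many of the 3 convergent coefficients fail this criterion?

1

Convergent coefficients and their comparison sets:
EE (methods 1·2): 0.37 vs {0.27, 0.23, 0.20, 0.21} → pass.
IT (methods 1·2): 0.72 vs {0.27, 0.23, 0.71, 0.67} → pass.
Gri (methods 1·2): 0.64 vs {0.20, 0.21, 0.71, 0.67} → fail.
1 of 3 fail.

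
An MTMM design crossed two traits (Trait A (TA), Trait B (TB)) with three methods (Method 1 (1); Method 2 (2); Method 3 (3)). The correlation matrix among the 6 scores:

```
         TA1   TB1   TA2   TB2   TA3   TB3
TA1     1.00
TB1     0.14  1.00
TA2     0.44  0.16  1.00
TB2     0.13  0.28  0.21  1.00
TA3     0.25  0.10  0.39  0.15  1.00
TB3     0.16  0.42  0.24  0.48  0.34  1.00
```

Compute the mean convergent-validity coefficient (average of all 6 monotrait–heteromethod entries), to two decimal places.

Convergent values: 0.44, 0.25, 0.39, 0.28, 0.42, 0.48; mean = 2.26/6 = 0.38.

0.38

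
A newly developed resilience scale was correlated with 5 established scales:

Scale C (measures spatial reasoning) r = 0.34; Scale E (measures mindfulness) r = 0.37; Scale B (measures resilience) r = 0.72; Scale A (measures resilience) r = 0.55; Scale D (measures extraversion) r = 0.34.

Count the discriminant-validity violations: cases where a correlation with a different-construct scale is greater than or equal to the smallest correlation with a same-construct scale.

Convergent (same construct = resilience): Scale B, Scale A.
Smallest convergent = 0.55. Discriminant values: 0.34, 0.37, 0.34; count ≥ 0.55 → 0.

0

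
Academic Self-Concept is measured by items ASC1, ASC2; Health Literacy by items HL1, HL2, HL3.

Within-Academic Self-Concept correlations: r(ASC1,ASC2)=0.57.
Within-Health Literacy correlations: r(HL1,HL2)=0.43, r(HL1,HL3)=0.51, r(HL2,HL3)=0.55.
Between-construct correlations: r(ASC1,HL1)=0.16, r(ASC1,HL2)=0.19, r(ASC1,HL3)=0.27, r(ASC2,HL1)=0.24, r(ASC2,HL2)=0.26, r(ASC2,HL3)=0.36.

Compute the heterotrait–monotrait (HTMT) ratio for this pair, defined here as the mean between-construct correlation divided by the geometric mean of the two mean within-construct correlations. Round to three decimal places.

0.464

Mean heterotrait r = 1.48/6 = 0.2467.
Mean within-ASC = 0.57/1 = 0.5700; mean within-HL = 1.49/3 = 0.4967.
Geometric mean = √(0.5700 × 0.4967) = 0.5321.
HTMT = 0.2467 / 0.5321 = 0.464.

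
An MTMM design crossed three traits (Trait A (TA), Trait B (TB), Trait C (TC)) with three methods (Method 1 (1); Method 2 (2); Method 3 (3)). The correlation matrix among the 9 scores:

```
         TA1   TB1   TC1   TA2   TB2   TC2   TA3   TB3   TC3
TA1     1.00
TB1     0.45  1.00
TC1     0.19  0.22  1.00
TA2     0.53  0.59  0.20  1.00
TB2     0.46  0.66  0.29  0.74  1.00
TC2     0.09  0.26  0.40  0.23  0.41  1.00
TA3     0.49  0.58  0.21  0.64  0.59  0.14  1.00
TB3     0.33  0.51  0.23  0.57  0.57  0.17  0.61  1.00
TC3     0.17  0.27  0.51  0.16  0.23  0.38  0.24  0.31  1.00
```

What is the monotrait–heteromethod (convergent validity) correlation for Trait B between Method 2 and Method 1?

0.66

Same trait (TB), different methods: r(TB2, TB1) = 0.66.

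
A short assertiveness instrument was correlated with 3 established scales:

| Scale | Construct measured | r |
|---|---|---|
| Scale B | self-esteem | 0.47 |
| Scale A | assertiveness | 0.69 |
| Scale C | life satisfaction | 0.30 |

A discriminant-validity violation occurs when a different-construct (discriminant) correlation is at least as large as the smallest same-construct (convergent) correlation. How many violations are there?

0

Convergent (same construct = assertiveness): Scale A.
Smallest convergent = 0.69. Discriminant values: 0.47, 0.30; count ≥ 0.69 → 0.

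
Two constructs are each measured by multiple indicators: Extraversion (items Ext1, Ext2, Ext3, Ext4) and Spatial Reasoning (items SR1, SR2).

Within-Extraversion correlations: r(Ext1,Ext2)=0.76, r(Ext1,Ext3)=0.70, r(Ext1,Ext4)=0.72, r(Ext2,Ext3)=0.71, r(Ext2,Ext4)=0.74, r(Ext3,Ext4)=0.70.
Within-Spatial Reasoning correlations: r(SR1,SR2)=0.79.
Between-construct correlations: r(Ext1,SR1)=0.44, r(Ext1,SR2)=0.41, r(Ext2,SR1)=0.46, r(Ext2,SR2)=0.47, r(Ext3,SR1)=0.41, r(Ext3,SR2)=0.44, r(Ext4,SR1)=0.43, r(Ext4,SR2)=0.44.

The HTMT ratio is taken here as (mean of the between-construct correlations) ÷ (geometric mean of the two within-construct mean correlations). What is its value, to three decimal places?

Mean between = 3.50/8 = 0.4375.
Mean within-Ext = 4.33/6 = 0.7217; mean within-SR = 0.79/1 = 0.7900.
Geometric mean = √(0.7217 × 0.7900) = 0.7551.
HTMT = 0.4375 / 0.7551 = 0.579.

0.579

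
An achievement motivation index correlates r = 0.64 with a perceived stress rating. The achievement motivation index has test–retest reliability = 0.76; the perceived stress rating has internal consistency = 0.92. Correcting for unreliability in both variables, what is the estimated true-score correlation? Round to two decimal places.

r_true = r_obs / √(r_xx · r_yy) = 0.64 / √(0.76 × 0.92) = 0.64 / √0.6992 = 0.64 / 0.8362 ≈ 0.77.

0.77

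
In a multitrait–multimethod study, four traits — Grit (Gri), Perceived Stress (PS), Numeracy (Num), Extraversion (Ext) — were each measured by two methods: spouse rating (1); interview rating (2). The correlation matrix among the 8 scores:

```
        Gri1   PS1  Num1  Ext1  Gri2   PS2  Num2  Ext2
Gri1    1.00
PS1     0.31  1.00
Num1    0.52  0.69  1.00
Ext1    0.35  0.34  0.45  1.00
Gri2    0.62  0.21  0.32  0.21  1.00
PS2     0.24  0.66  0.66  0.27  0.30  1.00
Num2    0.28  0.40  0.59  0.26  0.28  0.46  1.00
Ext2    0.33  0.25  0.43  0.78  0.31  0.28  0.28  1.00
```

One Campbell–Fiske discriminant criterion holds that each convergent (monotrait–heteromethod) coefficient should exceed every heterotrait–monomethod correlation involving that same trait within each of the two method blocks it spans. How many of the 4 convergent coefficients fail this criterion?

Each convergent coefficient versus the relevant comparison correlations:
Gri (methods 1·2): 0.62 vs {0.31, 0.30, 0.52, 0.28, 0.35, 0.31} → pass.
PS (methods 1·2): 0.66 vs {0.31, 0.30, 0.69, 0.46, 0.34, 0.28} → fail.
Num (methods 1·2): 0.59 vs {0.52, 0.28, 0.69, 0.46, 0.45, 0.28} → fail.
Ext (methods 1·2): 0.78 vs {0.35, 0.31, 0.34, 0.28, 0.45, 0.28} → pass.
2 of 4 fail.

2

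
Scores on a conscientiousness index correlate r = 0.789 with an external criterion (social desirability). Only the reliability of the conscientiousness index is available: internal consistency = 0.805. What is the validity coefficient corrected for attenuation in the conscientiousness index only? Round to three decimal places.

Single correction: r_c = r_obs / √r_xx = 0.789 / √0.805 = 0.789 / 0.8972 ≈ 0.879.

0.879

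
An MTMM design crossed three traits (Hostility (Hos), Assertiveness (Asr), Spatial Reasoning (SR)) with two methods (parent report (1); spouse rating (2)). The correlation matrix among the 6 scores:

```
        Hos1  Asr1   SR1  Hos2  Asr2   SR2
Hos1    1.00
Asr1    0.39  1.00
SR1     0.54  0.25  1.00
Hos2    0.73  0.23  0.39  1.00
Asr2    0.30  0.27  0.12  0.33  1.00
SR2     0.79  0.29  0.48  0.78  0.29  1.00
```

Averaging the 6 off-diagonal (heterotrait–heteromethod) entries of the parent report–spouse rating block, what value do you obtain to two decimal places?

0.35

HTHM values (method 1 × method 2): 0.30, 0.79, 0.23, 0.29, 0.39, 0.12; mean = 2.12/6 = 0.35.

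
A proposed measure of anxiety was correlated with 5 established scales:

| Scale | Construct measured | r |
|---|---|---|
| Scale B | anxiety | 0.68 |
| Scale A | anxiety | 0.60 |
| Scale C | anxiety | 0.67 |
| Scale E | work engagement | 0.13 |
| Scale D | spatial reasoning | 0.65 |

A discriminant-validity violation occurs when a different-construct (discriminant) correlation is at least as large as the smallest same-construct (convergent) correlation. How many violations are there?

Convergent (same construct = anxiety): Scale B, Scale A, Scale C.
Smallest convergent = 0.60. Discriminant values: 0.13, 0.65; count ≥ 0.60 → 1.

1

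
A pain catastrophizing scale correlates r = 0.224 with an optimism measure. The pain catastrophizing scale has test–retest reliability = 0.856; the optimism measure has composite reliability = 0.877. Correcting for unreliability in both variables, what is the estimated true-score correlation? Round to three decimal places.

0.259

r_true = r_obs / √(r_xx · r_yy) = 0.224 / √(0.856 × 0.877) = 0.224 / √0.750712 = 0.224 / 0.8664 ≈ 0.259.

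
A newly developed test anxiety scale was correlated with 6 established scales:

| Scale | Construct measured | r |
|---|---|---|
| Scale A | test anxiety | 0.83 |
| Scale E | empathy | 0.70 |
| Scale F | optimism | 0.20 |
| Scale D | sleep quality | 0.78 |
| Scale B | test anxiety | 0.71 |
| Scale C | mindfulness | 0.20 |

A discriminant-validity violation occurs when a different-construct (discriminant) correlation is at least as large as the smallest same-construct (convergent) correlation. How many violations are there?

1

Convergent (same construct = test anxiety): Scale A, Scale B.
Smallest convergent = 0.71. Discriminant values: 0.70, 0.20, 0.78, 0.20; count ≥ 0.71 → 1.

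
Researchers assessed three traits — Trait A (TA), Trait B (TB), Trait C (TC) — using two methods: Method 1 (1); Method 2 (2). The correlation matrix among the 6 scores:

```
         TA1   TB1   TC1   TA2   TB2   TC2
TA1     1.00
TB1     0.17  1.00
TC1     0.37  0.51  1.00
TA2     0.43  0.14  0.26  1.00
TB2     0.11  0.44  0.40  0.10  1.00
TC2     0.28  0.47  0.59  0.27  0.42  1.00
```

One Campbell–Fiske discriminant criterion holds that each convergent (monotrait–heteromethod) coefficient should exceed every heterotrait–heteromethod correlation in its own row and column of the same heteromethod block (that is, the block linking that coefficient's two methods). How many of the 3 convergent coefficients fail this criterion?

1

Each convergent coefficient versus the relevant comparison correlations:
TA (methods 1·2): 0.43 vs {0.11, 0.14, 0.28, 0.26} → pass.
TB (methods 1·2): 0.44 vs {0.14, 0.11, 0.47, 0.40} → fail.
TC (methods 1·2): 0.59 vs {0.26, 0.28, 0.40, 0.47} → pass.
1 of 3 fail.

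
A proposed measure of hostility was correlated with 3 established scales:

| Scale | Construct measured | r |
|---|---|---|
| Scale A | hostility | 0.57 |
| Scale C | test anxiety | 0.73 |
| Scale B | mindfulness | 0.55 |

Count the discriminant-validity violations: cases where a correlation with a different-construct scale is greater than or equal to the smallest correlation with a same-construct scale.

Convergent (same construct = hostility): Scale A.
Smallest convergent = 0.57. Discriminant values: 0.73, 0.55; count ≥ 0.57 → 1.

1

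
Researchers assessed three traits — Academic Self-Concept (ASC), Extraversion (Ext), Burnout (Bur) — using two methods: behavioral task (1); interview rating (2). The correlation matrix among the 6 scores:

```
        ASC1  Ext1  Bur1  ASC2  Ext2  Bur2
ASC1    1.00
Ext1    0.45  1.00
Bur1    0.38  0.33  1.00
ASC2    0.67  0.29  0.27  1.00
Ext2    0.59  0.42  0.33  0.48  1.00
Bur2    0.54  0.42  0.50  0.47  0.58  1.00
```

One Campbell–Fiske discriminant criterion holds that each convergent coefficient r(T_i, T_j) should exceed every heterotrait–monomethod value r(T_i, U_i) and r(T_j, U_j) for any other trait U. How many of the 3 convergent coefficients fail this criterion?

2

Checking each validity diagonal entry against its comparison values:
ASC (methods 1·2): 0.67 vs {0.45, 0.48, 0.38, 0.47} → pass.
Ext (methods 1·2): 0.42 vs {0.45, 0.48, 0.33, 0.58} → fail.
Bur (methods 1·2): 0.50 vs {0.38, 0.47, 0.33, 0.58} → fail.
2 of 3 fail.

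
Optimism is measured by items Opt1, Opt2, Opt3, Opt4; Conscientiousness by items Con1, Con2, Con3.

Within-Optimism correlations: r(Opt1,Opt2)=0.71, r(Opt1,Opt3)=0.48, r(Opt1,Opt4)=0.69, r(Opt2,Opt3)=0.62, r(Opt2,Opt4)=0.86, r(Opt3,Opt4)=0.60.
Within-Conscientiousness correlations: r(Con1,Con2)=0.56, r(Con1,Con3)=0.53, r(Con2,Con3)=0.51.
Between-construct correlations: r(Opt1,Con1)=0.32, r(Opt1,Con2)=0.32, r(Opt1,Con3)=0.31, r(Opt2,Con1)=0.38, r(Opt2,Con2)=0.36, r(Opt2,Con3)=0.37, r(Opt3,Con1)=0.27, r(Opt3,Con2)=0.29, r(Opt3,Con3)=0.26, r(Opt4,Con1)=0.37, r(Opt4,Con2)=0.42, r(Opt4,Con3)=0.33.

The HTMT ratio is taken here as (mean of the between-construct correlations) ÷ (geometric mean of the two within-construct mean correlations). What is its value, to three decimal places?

Mean heterotrait r = 4.00/12 = 0.3333.
Mean within-Opt = 3.96/6 = 0.6600; mean within-Con = 1.60/3 = 0.5333.
Geometric mean = √(0.6600 × 0.5333) = 0.5933.
HTMT = 0.3333 / 0.5933 = 0.562.

0.562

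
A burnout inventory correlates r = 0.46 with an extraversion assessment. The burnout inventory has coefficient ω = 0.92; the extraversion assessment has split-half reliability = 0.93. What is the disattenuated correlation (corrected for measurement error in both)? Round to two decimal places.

r_true = r_obs / √(r_xx · r_yy) = 0.46 / √(0.92 × 0.93) = 0.46 / √0.8556 = 0.46 / 0.9250 ≈ 0.50.

0.50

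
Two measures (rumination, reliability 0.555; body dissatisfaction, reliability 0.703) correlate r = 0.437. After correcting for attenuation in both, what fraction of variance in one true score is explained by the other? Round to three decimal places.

0.489

Disattenuated r = 0.437 / √(0.555 × 0.703) = 0.437 / 0.6246 = 0.6996.
Shared true-score variance = 0.6996² = 0.4894 ≈ 0.489.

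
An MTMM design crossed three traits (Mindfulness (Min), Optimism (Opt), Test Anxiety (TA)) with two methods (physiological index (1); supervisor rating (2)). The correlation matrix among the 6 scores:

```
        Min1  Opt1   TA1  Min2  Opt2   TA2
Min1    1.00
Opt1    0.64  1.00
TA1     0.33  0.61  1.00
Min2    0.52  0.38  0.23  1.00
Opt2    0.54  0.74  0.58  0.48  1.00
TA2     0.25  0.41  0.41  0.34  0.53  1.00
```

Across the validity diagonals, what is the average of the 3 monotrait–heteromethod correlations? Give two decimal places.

Convergent values: 0.52, 0.74, 0.41; mean = 1.67/3 = 0.56.

0.56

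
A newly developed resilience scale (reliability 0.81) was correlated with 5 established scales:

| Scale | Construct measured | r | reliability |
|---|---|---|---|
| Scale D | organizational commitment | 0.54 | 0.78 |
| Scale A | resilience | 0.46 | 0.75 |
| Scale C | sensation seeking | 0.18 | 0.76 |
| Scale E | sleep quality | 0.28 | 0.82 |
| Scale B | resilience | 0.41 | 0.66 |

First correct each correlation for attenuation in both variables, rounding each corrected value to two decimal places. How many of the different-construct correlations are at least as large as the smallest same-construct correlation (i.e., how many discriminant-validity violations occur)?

1

Disattenuated r (r / √(r_scale · r_new)):
  Scale D (disc): 0.54 / √(0.78·0.81) = 0.68
  Scale A (conv): 0.46 / √(0.75·0.81) = 0.59
  Scale C (disc): 0.18 / √(0.76·0.81) = 0.23
  Scale E (disc): 0.28 / √(0.82·0.81) = 0.34
  Scale B (conv): 0.41 / √(0.66·0.81) = 0.56
Smallest convergent = 0.56. Discriminant values: 0.68, 0.23, 0.34; count ≥ 0.56 → 1.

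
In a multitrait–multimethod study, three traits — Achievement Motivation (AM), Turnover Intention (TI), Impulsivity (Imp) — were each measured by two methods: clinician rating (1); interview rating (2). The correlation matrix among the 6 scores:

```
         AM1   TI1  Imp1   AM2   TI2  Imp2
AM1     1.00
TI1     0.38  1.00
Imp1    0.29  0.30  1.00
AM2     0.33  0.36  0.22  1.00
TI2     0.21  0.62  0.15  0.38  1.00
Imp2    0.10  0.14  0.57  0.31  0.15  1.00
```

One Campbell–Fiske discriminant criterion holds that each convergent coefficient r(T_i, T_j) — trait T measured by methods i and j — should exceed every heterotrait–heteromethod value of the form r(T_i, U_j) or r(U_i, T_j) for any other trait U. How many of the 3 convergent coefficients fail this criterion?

Each convergent coefficient versus the relevant comparison correlations:
AM (methods 1·2): 0.33 vs {0.21, 0.36, 0.10, 0.22} → fail.
TI (methods 1·2): 0.62 vs {0.36, 0.21, 0.14, 0.15} → pass.
Imp (methods 1·2): 0.57 vs {0.22, 0.10, 0.15, 0.14} → pass.
1 of 3 fail.

1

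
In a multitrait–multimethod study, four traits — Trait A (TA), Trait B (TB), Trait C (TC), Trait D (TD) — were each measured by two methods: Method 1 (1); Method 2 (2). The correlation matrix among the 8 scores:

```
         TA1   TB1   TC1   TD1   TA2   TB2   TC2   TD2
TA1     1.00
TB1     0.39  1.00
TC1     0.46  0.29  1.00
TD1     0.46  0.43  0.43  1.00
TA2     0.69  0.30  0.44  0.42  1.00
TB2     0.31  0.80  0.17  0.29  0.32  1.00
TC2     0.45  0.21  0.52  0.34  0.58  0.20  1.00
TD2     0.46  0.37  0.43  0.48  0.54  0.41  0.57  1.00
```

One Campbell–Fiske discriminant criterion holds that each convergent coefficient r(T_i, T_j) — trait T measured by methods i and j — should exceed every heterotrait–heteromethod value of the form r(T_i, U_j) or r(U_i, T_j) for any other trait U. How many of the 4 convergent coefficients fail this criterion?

0

Each convergent coefficient versus the relevant comparison correlations:
TA (methods 1·2): 0.69 vs {0.31, 0.30, 0.45, 0.44, 0.46, 0.42} → pass.
TB (methods 1·2): 0.80 vs {0.30, 0.31, 0.21, 0.17, 0.37, 0.29} → pass.
TC (methods 1·2): 0.52 vs {0.44, 0.45, 0.17, 0.21, 0.43, 0.34} → pass.
TD (methods 1·2): 0.48 vs {0.42, 0.46, 0.29, 0.37, 0.34, 0.43} → pass.
0 of 4 fail.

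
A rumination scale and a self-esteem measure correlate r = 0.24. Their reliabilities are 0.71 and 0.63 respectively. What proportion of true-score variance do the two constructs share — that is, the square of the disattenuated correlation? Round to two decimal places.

Disattenuated r = 0.24 / √(0.71 × 0.63) = 0.24 / 0.6688 = 0.3589.
Shared true-score variance = 0.3589² = 0.1288 ≈ 0.13.

0.13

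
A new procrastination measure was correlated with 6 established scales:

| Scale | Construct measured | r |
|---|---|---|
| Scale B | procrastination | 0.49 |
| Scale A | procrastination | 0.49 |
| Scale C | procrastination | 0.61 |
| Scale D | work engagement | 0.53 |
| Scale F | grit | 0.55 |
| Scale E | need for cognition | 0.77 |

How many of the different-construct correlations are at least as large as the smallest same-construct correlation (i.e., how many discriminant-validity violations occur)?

3

Convergent (same construct = procrastination): Scale B, Scale A, Scale C.
Smallest convergent = 0.49. Discriminant values: 0.53, 0.55, 0.77; count ≥ 0.49 → 3.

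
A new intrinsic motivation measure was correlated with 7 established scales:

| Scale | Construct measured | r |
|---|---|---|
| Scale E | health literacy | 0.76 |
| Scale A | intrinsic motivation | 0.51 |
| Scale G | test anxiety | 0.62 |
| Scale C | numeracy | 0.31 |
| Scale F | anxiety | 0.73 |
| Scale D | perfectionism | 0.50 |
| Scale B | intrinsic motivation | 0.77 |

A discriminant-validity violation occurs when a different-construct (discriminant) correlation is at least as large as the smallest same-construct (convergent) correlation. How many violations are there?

3

Convergent (same construct = intrinsic motivation): Scale A, Scale B.
Smallest convergent = 0.51. Discriminant values: 0.76, 0.62, 0.31, 0.73, 0.50; count ≥ 0.51 → 3.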